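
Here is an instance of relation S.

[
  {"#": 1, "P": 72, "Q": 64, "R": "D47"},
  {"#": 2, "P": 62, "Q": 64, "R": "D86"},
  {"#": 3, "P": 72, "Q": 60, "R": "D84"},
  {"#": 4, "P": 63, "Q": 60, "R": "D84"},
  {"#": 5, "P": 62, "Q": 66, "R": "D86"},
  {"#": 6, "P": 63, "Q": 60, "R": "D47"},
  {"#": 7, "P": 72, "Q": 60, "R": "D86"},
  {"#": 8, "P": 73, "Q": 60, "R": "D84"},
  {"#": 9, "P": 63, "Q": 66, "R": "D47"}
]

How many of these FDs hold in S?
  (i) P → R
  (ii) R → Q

(i) P → R: P=72: rows 1, 3, 7 → R takes values {D47, D84, D86} — violation; P=63: rows 4, 6, 9 → R takes values {D84, D47} — violation — fails.
(ii) R → Q: R=D47: rows 1, 6, 9 → Q takes values {64, 60, 66} — violation; R=D86: rows 2, 5, 7 → Q takes values {64, 66, 60} — violation — fails.
None of the 2 dependencies hold.

0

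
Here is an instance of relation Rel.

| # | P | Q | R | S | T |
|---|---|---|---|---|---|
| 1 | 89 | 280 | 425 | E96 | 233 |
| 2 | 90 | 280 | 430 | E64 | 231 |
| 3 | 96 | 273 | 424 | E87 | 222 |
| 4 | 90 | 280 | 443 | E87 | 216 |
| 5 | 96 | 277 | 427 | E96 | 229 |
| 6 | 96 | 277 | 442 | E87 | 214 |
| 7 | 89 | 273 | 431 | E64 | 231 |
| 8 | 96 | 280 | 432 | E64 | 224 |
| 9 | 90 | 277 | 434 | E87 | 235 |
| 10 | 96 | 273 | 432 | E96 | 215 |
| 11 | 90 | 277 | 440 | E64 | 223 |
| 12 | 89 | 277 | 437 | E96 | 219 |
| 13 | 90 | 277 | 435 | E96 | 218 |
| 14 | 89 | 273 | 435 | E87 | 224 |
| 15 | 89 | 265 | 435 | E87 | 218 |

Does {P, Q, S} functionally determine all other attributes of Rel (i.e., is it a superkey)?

All 15 rows have distinct {P, Q, S} values, so {P, Q, S} → (all attributes) holds and {P, Q, S} is a superkey.

Yes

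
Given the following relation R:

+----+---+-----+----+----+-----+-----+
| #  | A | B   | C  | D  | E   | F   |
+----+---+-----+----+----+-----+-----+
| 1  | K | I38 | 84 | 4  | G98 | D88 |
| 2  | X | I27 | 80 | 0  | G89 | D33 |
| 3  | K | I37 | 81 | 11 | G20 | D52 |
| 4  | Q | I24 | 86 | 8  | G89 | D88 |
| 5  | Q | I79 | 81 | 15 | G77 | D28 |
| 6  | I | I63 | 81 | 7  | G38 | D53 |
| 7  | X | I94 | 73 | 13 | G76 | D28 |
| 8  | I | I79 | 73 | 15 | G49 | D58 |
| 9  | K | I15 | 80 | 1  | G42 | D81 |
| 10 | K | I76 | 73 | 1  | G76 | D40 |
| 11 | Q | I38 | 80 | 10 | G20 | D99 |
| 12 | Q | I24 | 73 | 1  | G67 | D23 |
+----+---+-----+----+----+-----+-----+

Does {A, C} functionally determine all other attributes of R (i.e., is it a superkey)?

All 12 rows have distinct {A, C} values, so {A, C} → (all attributes) holds and {A, C} is a superkey.

Yes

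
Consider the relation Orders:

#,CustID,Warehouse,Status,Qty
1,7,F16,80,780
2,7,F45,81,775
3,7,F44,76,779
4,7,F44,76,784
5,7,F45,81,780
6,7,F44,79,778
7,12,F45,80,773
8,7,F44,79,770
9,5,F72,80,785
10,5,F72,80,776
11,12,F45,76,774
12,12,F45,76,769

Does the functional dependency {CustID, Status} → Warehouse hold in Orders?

Yes

(CustID=7, Status=80): row 1 → Warehouse = F16 ✓
(CustID=7, Status=81): rows 2, 5 → Warehouse = F45, F45 ✓
(CustID=7, Status=76): rows 3, 4 → Warehouse = F44, F44 ✓
(CustID=7, Status=79): rows 6, 8 → Warehouse = F44, F44 ✓
(CustID=12, Status=80): row 7 → Warehouse = F45 ✓
(CustID=5, Status=80): rows 9, 10 → Warehouse = F72, F72 ✓
(CustID=12, Status=76): rows 11, 12 → Warehouse = F45, F45 ✓
Every {CustID, Status} value is associated with a single Warehouse value, so {CustID, Status} → Warehouse holds.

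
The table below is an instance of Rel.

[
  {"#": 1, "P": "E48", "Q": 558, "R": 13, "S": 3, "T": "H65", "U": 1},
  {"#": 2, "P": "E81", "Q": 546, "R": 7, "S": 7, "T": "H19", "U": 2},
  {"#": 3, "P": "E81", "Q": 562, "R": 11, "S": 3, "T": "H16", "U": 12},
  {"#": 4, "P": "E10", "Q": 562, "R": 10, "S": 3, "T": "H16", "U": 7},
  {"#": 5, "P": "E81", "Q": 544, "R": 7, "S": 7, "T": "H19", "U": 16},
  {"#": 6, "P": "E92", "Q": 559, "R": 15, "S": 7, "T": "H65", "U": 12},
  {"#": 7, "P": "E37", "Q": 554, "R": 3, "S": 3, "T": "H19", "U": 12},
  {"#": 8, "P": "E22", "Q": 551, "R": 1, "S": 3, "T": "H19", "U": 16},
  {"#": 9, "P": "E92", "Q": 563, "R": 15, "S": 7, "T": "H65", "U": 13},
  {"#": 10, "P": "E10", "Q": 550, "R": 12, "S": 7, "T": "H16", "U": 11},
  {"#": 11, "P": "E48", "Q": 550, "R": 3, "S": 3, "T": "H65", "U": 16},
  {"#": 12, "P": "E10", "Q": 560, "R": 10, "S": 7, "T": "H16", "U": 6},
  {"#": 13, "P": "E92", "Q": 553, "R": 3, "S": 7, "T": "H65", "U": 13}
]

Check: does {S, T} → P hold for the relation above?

(S=3, T=H65): rows 1, 11 → P = E48, E48 ✓
(S=7, T=H19): rows 2, 5 → P = E81, E81 ✓
(S=3, T=H16): rows 3, 4 → P takes values {E81, E10} — violation
(S=7, T=H65): rows 6, 9, 13 → P = E92, E92, E92 ✓
(S=3, T=H19): rows 7, 8 → P takes values {E37, E22} — violation
(S=7, T=H16): rows 10, 12 → P = E10, E10 ✓
Two rows agree on {S, T} but differ on P, so {S, T} → P does not hold.

No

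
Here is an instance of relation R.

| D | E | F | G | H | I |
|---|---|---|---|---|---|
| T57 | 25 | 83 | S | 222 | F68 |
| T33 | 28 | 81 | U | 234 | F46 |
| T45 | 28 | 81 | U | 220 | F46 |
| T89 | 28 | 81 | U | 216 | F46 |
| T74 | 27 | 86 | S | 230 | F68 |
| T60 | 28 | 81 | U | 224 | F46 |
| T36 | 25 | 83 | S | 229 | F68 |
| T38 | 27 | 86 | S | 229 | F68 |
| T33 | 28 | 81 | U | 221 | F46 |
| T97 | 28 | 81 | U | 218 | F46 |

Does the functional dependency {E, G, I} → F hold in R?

(E=25, G=S, I=F68): 2 rows → F = 83, 83 ✓
(E=28, G=U, I=F46): 6 rows → F = 81, 81, 81, 81, 81, 81 ✓
(E=27, G=S, I=F68): 2 rows → F = 86, 86 ✓
Every {E, G, I} value is associated with a single F value, so {E, G, I} → F holds.

Yes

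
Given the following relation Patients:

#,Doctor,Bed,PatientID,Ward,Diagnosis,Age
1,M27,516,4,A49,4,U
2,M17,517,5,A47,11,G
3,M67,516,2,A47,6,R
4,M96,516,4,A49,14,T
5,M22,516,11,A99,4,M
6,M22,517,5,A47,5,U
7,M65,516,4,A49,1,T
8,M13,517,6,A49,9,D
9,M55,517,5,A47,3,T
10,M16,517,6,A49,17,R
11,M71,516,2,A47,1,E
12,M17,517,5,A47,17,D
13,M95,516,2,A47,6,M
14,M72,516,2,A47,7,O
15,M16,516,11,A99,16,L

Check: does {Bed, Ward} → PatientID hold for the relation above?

(Bed=516, Ward=A49): rows 1, 4, 7 → PatientID = 4, 4, 4 ✓
(Bed=517, Ward=A47): rows 2, 6, 9, 12 → PatientID = 5, 5, 5, 5 ✓
(Bed=516, Ward=A47): rows 3, 11, 13, 14 → PatientID = 2, 2, 2, 2 ✓
(Bed=516, Ward=A99): rows 5, 15 → PatientID = 11, 11 ✓
(Bed=517, Ward=A49): rows 8, 10 → PatientID = 6, 6 ✓
Every {Bed, Ward} value is associated with a single PatientID value, so {Bed, Ward} → PatientID holds.

Yes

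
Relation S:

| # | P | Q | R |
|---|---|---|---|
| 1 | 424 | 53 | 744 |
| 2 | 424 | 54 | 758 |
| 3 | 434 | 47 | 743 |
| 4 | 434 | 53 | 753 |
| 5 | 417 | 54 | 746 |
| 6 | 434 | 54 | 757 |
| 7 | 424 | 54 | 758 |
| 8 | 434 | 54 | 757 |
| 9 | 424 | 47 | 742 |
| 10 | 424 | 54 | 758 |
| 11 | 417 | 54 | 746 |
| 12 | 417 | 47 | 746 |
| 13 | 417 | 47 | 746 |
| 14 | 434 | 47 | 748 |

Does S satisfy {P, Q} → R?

(P=424, Q=53): row 1 → R = 744 ✓
(P=424, Q=54): rows 2, 7, 10 → R = 758, 758, 758 ✓
(P=434, Q=47): rows 3, 14 → R takes values {743, 748} — violation
(P=434, Q=53): row 4 → R = 753 ✓
(P=417, Q=54): rows 5, 11 → R = 746, 746 ✓
(P=434, Q=54): rows 6, 8 → R = 757, 757 ✓
(P=424, Q=47): row 9 → R = 742 ✓
(P=417, Q=47): rows 12, 13 → R = 746, 746 ✓
Two rows agree on {P, Q} but differ on R, so {P, Q} → R does not hold.

No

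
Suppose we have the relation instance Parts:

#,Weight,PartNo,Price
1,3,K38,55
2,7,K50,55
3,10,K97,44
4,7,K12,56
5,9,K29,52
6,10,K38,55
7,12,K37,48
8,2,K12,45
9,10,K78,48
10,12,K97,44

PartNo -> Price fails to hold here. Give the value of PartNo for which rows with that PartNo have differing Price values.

PartNo=K38: rows 1, 6 → Price = 55, 55 ✓
PartNo=K50: row 2 → Price = 55 ✓
PartNo=K97: rows 3, 10 → Price = 44, 44 ✓
PartNo=K12: rows 4, 8 → Price takes values {56, 45} — violation
PartNo=K29: row 5 → Price = 52 ✓
PartNo=K37: row 7 → Price = 48 ✓
PartNo=K78: row 9 → Price = 48 ✓
The only PartNo value with inconsistent Price is PartNo=K12.

K12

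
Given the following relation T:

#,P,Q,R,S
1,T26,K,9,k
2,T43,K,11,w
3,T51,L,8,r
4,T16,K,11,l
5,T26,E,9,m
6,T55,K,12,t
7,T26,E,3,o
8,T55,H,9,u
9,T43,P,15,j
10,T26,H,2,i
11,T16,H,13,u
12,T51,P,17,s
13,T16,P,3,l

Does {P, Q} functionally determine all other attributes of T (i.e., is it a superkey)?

No

Rows 5 and 7 have the same {P, Q} value (P=T26, Q=E) but are distinct tuples, so {P, Q} does not determine every attribute — not a superkey.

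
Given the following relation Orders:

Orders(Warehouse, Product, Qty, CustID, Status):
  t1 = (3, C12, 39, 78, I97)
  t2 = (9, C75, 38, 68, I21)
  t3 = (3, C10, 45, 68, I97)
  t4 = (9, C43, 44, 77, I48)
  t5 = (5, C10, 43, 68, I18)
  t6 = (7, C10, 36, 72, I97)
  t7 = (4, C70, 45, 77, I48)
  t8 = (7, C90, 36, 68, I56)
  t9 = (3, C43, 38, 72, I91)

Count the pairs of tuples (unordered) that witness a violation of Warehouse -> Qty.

Warehouse=3: violating pairs (1,3), (1,9), (3,9) — 3 pairs.
Warehouse=9: violating pairs (2,4) — 1 pair.
Warehouse=7: all 2 rows agree on Qty — 0 pairs.

4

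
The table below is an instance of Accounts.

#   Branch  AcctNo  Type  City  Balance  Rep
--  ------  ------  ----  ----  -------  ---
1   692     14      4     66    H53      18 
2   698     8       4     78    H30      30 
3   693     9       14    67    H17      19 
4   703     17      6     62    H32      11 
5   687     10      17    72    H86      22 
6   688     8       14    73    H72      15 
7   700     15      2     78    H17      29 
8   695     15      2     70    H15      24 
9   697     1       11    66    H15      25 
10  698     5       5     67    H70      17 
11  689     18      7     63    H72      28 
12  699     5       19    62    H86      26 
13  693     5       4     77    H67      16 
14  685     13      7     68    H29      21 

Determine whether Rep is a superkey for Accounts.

Yes

All 14 rows have distinct Rep values, so Rep → (all attributes) holds and Rep is a superkey.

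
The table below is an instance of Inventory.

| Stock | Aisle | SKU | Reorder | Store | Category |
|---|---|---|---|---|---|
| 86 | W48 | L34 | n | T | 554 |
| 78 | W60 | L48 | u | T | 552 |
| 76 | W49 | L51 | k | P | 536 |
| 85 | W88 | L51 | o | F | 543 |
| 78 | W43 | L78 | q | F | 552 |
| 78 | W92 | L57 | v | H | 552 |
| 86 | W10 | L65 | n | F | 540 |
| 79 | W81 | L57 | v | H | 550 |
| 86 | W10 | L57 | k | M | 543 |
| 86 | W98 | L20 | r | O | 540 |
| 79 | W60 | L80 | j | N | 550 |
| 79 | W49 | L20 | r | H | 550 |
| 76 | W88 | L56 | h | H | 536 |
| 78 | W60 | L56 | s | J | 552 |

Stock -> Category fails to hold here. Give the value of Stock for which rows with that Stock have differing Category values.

Stock=86: 4 rows → Category takes values {554, 540, 543} — violation
Stock=78: 4 rows → Category = 552, 552, 552, 552 ✓
Stock=76: 2 rows → Category = 536, 536 ✓
Stock=85: 1 row → Category = 543 ✓
Stock=79: 3 rows → Category = 550, 550, 550 ✓
The only Stock value with inconsistent Category is Stock=86.

86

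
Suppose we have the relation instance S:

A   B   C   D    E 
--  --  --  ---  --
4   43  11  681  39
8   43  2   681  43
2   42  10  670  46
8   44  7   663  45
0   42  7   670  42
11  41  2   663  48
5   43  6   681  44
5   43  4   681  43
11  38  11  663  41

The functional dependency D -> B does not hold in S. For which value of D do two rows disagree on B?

663

D=681: 4 rows → B = 43, 43, 43, 43 ✓
D=670: 2 rows → B = 42, 42 ✓
D=663: 3 rows → B takes values {44, 41, 38} — violation
The only D value with inconsistent B is D=663.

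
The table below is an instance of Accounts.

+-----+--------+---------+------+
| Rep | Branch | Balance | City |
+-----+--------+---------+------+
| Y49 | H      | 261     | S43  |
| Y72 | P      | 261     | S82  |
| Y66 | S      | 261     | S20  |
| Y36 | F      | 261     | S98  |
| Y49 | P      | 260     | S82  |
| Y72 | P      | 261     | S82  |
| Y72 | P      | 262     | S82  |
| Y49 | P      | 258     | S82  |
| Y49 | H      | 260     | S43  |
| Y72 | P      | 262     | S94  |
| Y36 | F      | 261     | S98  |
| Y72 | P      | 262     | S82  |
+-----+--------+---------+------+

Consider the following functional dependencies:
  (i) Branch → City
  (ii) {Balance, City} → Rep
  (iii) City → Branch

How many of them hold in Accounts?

(i) Branch → City: Branch=P: 7 rows → City takes values {S82, S94} — violation — fails.
(ii) {Balance, City} → Rep: every LHS value maps to a single RHS value — holds.
(iii) City → Branch: every LHS value maps to a single RHS value — holds.
2 of the 3 dependencies hold.

2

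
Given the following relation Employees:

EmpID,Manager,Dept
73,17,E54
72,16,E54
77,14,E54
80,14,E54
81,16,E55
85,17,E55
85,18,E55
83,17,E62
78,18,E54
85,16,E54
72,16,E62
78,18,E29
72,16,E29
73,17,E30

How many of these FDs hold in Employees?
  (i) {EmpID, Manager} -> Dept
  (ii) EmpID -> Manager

0

(i) {EmpID, Manager} -> Dept: (EmpID=73, Manager=17): 2 rows → Dept takes values {E54, E30} — violation; (EmpID=72, Manager=16): 3 rows → Dept takes values {E54, E62, E29} — violation; (EmpID=78, Manager=18): 2 rows → Dept takes values {E54, E29} — violation — fails.
(ii) EmpID -> Manager: EmpID=85: 3 rows → Manager takes values {17, 18, 16} — violation — fails.
None of the 2 dependencies hold.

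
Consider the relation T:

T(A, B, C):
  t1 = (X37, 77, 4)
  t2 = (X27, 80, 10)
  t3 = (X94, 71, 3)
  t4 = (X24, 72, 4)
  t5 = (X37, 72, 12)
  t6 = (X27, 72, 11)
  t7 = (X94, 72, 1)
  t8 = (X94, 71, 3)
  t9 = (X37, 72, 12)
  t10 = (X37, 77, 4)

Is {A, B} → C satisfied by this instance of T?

(A=X37, B=77): rows 1, 10 → C = 4, 4 ✓
(A=X27, B=80): row 2 → C = 10 ✓
(A=X94, B=71): rows 3, 8 → C = 3, 3 ✓
(A=X24, B=72): row 4 → C = 4 ✓
(A=X37, B=72): rows 5, 9 → C = 12, 12 ✓
(A=X27, B=72): row 6 → C = 11 ✓
(A=X94, B=72): row 7 → C = 1 ✓
Every {A, B} value is associated with a single C value, so {A, B} → C holds.

Yes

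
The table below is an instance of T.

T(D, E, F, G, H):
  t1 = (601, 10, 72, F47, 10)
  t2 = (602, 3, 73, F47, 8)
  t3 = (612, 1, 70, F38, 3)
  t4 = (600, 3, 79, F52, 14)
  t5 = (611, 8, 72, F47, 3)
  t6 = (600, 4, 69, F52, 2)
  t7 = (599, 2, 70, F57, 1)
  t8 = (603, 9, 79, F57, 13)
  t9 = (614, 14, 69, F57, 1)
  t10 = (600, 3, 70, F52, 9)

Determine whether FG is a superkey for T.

No

Rows 1 and 5 have the same FG value (F=72, G=F47) but are distinct tuples, so FG does not determine every attribute — not a superkey.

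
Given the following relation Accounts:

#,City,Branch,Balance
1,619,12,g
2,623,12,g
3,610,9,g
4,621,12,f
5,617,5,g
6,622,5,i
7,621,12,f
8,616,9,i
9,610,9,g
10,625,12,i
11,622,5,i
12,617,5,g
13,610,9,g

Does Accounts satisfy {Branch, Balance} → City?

No

(Branch=12, Balance=g): rows 1, 2 → City takes values {619, 623} — violation
(Branch=9, Balance=g): rows 3, 9, 13 → City = 610, 610, 610 ✓
(Branch=12, Balance=f): rows 4, 7 → City = 621, 621 ✓
(Branch=5, Balance=g): rows 5, 12 → City = 617, 617 ✓
(Branch=5, Balance=i): rows 6, 11 → City = 622, 622 ✓
(Branch=9, Balance=i): row 8 → City = 616 ✓
(Branch=12, Balance=i): row 10 → City = 625 ✓
Two rows agree on {Branch, Balance} but differ on City, so {Branch, Balance} → City does not hold.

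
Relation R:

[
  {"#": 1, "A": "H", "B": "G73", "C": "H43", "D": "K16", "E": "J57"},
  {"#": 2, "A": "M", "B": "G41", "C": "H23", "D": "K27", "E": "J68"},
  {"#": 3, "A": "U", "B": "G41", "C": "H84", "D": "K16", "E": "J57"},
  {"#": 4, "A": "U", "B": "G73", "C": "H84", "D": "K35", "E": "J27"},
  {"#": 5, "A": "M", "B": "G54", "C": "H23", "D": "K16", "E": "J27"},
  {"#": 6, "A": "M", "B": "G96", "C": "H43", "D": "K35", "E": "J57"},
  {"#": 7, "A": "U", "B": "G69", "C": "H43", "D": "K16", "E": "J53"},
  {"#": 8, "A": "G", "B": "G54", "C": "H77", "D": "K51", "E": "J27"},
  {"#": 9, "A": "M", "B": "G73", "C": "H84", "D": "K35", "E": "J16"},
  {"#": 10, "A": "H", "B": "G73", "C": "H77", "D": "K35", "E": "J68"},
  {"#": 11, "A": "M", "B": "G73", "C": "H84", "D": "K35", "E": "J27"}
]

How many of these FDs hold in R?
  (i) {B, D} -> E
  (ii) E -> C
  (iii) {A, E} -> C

0

(i) {B, D} -> E: (B=G73, D=K35): rows 4, 9, 10, 11 → E takes values {J27, J16, J68} — violation — fails.
(ii) E -> C: E=J57: rows 1, 3, 6 → C takes values {H43, H84} — violation; E=J68: rows 2, 10 → C takes values {H23, H77} — violation; E=J27: rows 4, 5, 8, 11 → C takes values {H84, H23, H77} — violation — fails.
(iii) {A, E} -> C: (A=M, E=J27): rows 5, 11 → C takes values {H23, H84} — violation — fails.
None of the 3 dependencies hold.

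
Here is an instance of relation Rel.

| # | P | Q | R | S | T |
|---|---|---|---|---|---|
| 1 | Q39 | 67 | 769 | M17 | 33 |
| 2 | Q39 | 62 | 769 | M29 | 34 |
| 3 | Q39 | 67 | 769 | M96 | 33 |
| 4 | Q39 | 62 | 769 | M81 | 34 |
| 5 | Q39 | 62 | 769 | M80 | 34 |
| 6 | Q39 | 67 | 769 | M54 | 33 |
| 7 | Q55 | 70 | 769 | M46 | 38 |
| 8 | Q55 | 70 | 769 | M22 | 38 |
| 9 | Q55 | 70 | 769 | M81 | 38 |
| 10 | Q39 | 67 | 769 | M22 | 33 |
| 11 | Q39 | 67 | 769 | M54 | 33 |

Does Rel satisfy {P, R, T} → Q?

Yes

(P=Q39, R=769, T=33): rows 1, 3, 6, 10, 11 → Q = 67, 67, 67, 67, 67 ✓
(P=Q39, R=769, T=34): rows 2, 4, 5 → Q = 62, 62, 62 ✓
(P=Q55, R=769, T=38): rows 7, 8, 9 → Q = 70, 70, 70 ✓
Every {P, R, T} value is associated with a single Q value, so {P, R, T} → Q holds.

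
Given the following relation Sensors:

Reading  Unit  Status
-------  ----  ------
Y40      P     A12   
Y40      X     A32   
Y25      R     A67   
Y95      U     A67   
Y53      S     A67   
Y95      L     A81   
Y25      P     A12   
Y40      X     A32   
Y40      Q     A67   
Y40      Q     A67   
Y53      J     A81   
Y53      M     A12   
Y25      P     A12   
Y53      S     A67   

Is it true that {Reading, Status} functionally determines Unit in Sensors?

Yes

(Reading=Y40, Status=A12): 1 row → Unit = P ✓
(Reading=Y40, Status=A32): 2 rows → Unit = X, X ✓
(Reading=Y25, Status=A67): 1 row → Unit = R ✓
(Reading=Y95, Status=A67): 1 row → Unit = U ✓
(Reading=Y53, Status=A67): 2 rows → Unit = S, S ✓
(Reading=Y95, Status=A81): 1 row → Unit = L ✓
(Reading=Y25, Status=A12): 2 rows → Unit = P, P ✓
(Reading=Y40, Status=A67): 2 rows → Unit = Q, Q ✓
(Reading=Y53, Status=A81): 1 row → Unit = J ✓
(Reading=Y53, Status=A12): 1 row → Unit = M ✓
Every {Reading, Status} value is associated with a single Unit value, so {Reading, Status} -> Unit holds.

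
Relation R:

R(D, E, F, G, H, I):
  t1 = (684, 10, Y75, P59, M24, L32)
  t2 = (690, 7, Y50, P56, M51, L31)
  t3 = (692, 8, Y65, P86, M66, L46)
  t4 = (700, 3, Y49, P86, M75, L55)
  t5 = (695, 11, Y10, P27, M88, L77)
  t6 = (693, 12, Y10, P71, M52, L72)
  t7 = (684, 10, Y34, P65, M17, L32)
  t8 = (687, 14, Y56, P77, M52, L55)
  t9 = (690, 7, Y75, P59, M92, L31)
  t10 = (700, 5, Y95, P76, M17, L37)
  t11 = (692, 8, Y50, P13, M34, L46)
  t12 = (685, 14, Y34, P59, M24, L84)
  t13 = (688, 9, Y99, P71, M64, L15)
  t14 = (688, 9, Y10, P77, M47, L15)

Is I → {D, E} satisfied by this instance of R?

No

I=L32: rows 1, 7 → {D,E} = (684, 10), (684, 10) ✓
I=L31: rows 2, 9 → {D,E} = (690, 7), (690, 7) ✓
I=L46: rows 3, 11 → {D,E} = (692, 8), (692, 8) ✓
I=L55: rows 4, 8 → {D,E} takes values {(700, 3), (687, 14)} — violation
I=L77: row 5 → {D,E} = (695, 11) ✓
I=L72: row 6 → {D,E} = (693, 12) ✓
I=L37: row 10 → {D,E} = (700, 5) ✓
I=L84: row 12 → {D,E} = (685, 14) ✓
I=L15: rows 13, 14 → {D,E} = (688, 9), (688, 9) ✓
Two rows agree on I but differ on {D, E}, so I → {D, E} does not hold.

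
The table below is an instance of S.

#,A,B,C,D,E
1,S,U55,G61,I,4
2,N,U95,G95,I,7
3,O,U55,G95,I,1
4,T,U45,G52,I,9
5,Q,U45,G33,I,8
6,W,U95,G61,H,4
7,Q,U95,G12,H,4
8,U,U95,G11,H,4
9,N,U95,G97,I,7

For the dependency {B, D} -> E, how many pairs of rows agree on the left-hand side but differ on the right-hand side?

(B=U55, D=I): violating pairs (1,3) — 1 pair.
(B=U95, D=I): all 2 rows agree on E — 0 pairs.
(B=U45, D=I): violating pairs (4,5) — 1 pair.
(B=U95, D=H): all 3 rows agree on E — 0 pairs.

2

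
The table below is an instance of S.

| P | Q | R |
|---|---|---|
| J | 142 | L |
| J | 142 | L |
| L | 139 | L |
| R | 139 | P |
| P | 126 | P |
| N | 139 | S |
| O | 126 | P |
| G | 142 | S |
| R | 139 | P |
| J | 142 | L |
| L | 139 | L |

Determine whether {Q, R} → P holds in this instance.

(Q=142, R=L): 3 rows → P = J, J, J ✓
(Q=139, R=L): 2 rows → P = L, L ✓
(Q=139, R=P): 2 rows → P = R, R ✓
(Q=126, R=P): 2 rows → P takes values {P, O} — violation
(Q=139, R=S): 1 row → P = N ✓
(Q=142, R=S): 1 row → P = G ✓
Two rows agree on {Q, R} but differ on P, so {Q, R} → P does not hold.

No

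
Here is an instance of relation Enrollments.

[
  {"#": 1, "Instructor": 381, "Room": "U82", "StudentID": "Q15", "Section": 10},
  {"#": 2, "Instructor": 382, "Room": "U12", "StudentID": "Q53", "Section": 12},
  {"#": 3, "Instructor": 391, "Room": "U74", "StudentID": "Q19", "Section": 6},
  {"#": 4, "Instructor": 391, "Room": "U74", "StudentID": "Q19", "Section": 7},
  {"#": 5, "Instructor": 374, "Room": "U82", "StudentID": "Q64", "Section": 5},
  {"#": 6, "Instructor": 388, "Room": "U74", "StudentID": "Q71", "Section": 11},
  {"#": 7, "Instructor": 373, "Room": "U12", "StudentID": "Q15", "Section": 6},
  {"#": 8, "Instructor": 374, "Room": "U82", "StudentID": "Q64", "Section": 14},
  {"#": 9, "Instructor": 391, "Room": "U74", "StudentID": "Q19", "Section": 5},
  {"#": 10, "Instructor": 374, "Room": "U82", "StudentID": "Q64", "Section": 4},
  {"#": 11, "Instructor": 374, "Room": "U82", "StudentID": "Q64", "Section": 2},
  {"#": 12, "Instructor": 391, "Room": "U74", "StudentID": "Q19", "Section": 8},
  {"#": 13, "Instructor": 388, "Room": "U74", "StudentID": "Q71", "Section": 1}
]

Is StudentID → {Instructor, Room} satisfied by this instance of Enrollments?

No

StudentID=Q15: rows 1, 7 → {Instructor,Room} takes values {(381, U82), (373, U12)} — violation
StudentID=Q53: row 2 → {Instructor,Room} = (382, U12) ✓
StudentID=Q19: rows 3, 4, 9, 12 → {Instructor,Room} = (391, U74), (391, U74), (391, U74), (391, U74) ✓
StudentID=Q64: rows 5, 8, 10, 11 → {Instructor,Room} = (374, U82), (374, U82), (374, U82), (374, U82) ✓
StudentID=Q71: rows 6, 13 → {Instructor,Room} = (388, U74), (388, U74) ✓
Two rows agree on StudentID but differ on {Instructor, Room}, so StudentID → {Instructor, Room} does not hold.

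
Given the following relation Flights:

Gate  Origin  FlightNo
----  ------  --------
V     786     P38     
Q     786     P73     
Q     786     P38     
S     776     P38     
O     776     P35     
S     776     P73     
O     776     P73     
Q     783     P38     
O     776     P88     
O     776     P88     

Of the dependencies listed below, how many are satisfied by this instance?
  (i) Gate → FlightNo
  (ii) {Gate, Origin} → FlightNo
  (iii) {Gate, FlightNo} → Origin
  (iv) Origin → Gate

(i) Gate → FlightNo: Gate=Q: 3 rows → FlightNo takes values {P73, P38} — violation; Gate=S: 2 rows → FlightNo takes values {P38, P73} — violation; Gate=O: 4 rows → FlightNo takes values {P35, P73, P88} — violation — fails.
(ii) {Gate, Origin} → FlightNo: (Gate=Q, Origin=786): 2 rows → FlightNo takes values {P73, P38} — violation; (Gate=S, Origin=776): 2 rows → FlightNo takes values {P38, P73} — violation; (Gate=O, Origin=776): 4 rows → FlightNo takes values {P35, P73, P88} — violation — fails.
(iii) {Gate, FlightNo} → Origin: (Gate=Q, FlightNo=P38): 2 rows → Origin takes values {786, 783} — violation — fails.
(iv) Origin → Gate: Origin=786: 3 rows → Gate takes values {V, Q} — violation; Origin=776: 6 rows → Gate takes values {S, O} — violation — fails.
None of the 4 dependencies hold.

0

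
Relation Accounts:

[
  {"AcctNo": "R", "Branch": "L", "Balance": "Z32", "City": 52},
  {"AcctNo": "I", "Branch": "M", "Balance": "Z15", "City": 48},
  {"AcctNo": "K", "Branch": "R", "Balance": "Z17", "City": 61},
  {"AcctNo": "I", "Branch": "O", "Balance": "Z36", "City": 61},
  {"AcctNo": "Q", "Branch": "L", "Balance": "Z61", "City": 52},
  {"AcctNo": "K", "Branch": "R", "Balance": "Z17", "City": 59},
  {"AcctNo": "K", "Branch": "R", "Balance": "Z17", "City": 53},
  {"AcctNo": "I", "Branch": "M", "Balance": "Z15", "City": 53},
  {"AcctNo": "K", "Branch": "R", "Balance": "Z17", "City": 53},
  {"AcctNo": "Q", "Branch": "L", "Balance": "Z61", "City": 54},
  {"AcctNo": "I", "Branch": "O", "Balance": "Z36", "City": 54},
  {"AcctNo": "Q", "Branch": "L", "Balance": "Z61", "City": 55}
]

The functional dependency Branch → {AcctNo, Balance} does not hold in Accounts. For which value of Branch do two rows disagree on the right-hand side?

Branch=L: 4 rows → {AcctNo,Balance} takes values {(R, Z32), (Q, Z61)} — violation
Branch=M: 2 rows → {AcctNo,Balance} = (I, Z15), (I, Z15) ✓
Branch=R: 4 rows → {AcctNo,Balance} = (K, Z17), (K, Z17), (K, Z17), (K, Z17) ✓
Branch=O: 2 rows → {AcctNo,Balance} = (I, Z36), (I, Z36) ✓
The only Branch value with inconsistent RHS is Branch=L.

L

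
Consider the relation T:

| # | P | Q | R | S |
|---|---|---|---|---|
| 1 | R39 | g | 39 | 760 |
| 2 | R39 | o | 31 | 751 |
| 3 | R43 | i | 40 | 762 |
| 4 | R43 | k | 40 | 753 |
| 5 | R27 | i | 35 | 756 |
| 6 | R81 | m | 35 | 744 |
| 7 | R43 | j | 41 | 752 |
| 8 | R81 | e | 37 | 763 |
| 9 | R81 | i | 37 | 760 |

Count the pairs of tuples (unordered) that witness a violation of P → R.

P=R39: violating pairs (1,2) — 1 pair.
P=R43: violating pairs (3,7), (4,7) — 2 pairs.
P=R81: violating pairs (6,8), (6,9) — 2 pairs.

5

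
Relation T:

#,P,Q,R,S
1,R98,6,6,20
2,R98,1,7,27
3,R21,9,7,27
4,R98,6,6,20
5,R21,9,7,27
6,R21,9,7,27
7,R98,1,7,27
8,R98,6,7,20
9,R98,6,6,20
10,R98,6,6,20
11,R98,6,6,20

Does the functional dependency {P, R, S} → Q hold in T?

Yes

(P=R98, R=6, S=20): rows 1, 4, 9, 10, 11 → Q = 6, 6, 6, 6, 6 ✓
(P=R98, R=7, S=27): rows 2, 7 → Q = 1, 1 ✓
(P=R21, R=7, S=27): rows 3, 5, 6 → Q = 9, 9, 9 ✓
(P=R98, R=7, S=20): row 8 → Q = 6 ✓
Every {P, R, S} value is associated with a single Q value, so {P, R, S} → Q holds.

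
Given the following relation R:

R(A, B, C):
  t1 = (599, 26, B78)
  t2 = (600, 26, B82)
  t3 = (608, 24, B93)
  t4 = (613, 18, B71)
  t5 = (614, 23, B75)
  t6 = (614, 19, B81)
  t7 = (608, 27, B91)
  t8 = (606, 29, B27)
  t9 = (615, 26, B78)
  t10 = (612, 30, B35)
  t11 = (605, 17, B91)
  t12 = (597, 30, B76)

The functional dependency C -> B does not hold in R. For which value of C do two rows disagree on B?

B91

C=B78: rows 1, 9 → B = 26, 26 ✓
C=B82: row 2 → B = 26 ✓
C=B93: row 3 → B = 24 ✓
C=B71: row 4 → B = 18 ✓
C=B75: row 5 → B = 23 ✓
C=B81: row 6 → B = 19 ✓
C=B91: rows 7, 11 → B takes values {27, 17} — violation
C=B27: row 8 → B = 29 ✓
C=B35: row 10 → B = 30 ✓
C=B76: row 12 → B = 30 ✓
The only C value with inconsistent B is C=B91.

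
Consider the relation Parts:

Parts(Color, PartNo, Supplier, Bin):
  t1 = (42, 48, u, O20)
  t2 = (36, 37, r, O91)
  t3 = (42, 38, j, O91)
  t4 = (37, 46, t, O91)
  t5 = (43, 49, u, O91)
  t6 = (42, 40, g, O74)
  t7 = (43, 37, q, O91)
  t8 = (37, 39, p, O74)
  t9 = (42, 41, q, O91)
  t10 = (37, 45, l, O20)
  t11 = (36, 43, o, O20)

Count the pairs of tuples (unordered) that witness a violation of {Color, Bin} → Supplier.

(Color=42, Bin=O91): violating pairs (3,9) — 1 pair.
(Color=43, Bin=O91): violating pairs (5,7) — 1 pair.

2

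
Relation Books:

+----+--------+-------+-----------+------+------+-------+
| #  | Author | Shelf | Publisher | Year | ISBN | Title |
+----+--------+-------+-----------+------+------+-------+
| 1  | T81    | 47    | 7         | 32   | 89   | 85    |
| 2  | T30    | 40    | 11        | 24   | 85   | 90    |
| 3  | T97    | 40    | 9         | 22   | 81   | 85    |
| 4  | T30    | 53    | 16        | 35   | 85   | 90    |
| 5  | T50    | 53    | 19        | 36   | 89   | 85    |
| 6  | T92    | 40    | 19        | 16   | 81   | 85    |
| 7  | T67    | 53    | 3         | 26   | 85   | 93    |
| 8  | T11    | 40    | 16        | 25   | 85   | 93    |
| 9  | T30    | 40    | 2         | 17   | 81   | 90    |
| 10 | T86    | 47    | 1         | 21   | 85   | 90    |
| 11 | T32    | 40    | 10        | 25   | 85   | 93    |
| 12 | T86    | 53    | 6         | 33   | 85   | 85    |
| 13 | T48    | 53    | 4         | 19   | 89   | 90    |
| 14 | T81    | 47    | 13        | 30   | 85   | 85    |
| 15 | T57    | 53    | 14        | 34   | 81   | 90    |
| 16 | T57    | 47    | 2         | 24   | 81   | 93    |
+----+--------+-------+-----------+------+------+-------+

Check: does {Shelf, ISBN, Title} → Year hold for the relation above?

(Shelf=47, ISBN=89, Title=85): row 1 → Year = 32 ✓
(Shelf=40, ISBN=85, Title=90): row 2 → Year = 24 ✓
(Shelf=40, ISBN=81, Title=85): rows 3, 6 → Year takes values {22, 16} — violation
(Shelf=53, ISBN=85, Title=90): row 4 → Year = 35 ✓
(Shelf=53, ISBN=89, Title=85): row 5 → Year = 36 ✓
(Shelf=53, ISBN=85, Title=93): row 7 → Year = 26 ✓
(Shelf=40, ISBN=85, Title=93): rows 8, 11 → Year = 25, 25 ✓
(Shelf=40, ISBN=81, Title=90): row 9 → Year = 17 ✓
(Shelf=47, ISBN=85, Title=90): row 10 → Year = 21 ✓
(Shelf=53, ISBN=85, Title=85): row 12 → Year = 33 ✓
(Shelf=53, ISBN=89, Title=90): row 13 → Year = 19 ✓
(Shelf=47, ISBN=85, Title=85): row 14 → Year = 30 ✓
(Shelf=53, ISBN=81, Title=90): row 15 → Year = 34 ✓
(Shelf=47, ISBN=81, Title=93): row 16 → Year = 24 ✓
Two rows agree on {Shelf, ISBN, Title} but differ on Year, so {Shelf, ISBN, Title} → Year does not hold.

No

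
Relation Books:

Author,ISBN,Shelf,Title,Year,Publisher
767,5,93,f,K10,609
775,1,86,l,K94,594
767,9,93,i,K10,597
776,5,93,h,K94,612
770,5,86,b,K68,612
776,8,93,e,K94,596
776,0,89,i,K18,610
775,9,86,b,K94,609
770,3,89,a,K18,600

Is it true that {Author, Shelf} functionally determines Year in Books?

(Author=767, Shelf=93): 2 rows → Year = K10, K10 ✓
(Author=775, Shelf=86): 2 rows → Year = K94, K94 ✓
(Author=776, Shelf=93): 2 rows → Year = K94, K94 ✓
(Author=770, Shelf=86): 1 row → Year = K68 ✓
(Author=776, Shelf=89): 1 row → Year = K18 ✓
(Author=770, Shelf=89): 1 row → Year = K18 ✓
Every {Author, Shelf} value is associated with a single Year value, so {Author, Shelf} -> Year holds.

Yes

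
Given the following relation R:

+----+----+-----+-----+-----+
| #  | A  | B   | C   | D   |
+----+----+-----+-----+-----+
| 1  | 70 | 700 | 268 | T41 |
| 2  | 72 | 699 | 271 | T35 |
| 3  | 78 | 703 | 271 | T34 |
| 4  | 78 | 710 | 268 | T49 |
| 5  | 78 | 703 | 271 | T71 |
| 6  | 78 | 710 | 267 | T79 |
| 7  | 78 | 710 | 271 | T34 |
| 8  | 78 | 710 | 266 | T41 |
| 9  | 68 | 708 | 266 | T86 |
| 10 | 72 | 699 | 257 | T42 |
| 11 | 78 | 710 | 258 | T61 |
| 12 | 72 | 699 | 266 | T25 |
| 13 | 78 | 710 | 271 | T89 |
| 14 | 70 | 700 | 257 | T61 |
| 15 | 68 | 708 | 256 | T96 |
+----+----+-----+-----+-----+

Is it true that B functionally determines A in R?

B=700: rows 1, 14 → A = 70, 70 ✓
B=699: rows 2, 10, 12 → A = 72, 72, 72 ✓
B=703: rows 3, 5 → A = 78, 78 ✓
B=710: rows 4, 6, 7, 8, 11, 13 → A = 78, 78, 78, 78, 78, 78 ✓
B=708: rows 9, 15 → A = 68, 68 ✓
Every B value is associated with a single A value, so B -> A holds.

Yes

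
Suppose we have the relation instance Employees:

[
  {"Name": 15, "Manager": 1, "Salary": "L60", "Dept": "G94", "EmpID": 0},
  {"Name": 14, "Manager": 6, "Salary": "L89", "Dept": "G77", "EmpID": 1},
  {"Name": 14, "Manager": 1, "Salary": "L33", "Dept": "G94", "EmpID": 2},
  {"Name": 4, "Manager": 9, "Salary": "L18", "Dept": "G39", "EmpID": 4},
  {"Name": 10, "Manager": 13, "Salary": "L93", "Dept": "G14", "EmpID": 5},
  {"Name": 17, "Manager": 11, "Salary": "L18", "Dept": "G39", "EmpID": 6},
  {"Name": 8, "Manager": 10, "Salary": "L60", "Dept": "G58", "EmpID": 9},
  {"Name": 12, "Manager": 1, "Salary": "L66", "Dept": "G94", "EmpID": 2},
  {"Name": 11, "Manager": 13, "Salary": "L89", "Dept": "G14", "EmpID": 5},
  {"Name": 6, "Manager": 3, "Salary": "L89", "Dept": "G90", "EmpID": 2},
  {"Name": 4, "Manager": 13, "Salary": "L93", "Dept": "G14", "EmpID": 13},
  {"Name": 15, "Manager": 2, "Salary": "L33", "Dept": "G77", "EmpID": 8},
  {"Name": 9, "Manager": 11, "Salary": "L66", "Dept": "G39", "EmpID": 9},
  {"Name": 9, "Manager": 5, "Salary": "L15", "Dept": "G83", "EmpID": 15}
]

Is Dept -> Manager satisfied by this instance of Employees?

Dept=G94: 3 rows → Manager = 1, 1, 1 ✓
Dept=G77: 2 rows → Manager takes values {6, 2} — violation
Dept=G39: 3 rows → Manager takes values {9, 11} — violation
Dept=G14: 3 rows → Manager = 13, 13, 13 ✓
Dept=G58: 1 row → Manager = 10 ✓
Dept=G90: 1 row → Manager = 3 ✓
Dept=G83: 1 row → Manager = 5 ✓
Two rows agree on Dept but differ on Manager, so Dept -> Manager does not hold.

No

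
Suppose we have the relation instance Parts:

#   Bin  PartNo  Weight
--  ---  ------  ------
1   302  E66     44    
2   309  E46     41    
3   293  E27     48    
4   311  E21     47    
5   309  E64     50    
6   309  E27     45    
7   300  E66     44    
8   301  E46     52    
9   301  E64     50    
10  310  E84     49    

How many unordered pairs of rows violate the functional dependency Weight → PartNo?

Weight=44: all 2 rows agree on PartNo — 0 pairs.
Weight=50: all 2 rows agree on PartNo — 0 pairs.

0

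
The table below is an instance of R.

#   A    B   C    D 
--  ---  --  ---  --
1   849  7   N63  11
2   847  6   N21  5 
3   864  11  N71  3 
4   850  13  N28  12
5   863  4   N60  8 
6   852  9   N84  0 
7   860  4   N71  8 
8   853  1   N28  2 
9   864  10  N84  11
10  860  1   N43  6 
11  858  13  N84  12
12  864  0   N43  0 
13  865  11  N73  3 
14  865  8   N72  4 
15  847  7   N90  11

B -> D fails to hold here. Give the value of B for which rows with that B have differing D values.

1

B=7: rows 1, 15 → D = 11, 11 ✓
B=6: row 2 → D = 5 ✓
B=11: rows 3, 13 → D = 3, 3 ✓
B=13: rows 4, 11 → D = 12, 12 ✓
B=4: rows 5, 7 → D = 8, 8 ✓
B=9: row 6 → D = 0 ✓
B=1: rows 8, 10 → D takes values {2, 6} — violation
B=10: row 9 → D = 11 ✓
B=0: row 12 → D = 0 ✓
B=8: row 14 → D = 4 ✓
The only B value with inconsistent D is B=1.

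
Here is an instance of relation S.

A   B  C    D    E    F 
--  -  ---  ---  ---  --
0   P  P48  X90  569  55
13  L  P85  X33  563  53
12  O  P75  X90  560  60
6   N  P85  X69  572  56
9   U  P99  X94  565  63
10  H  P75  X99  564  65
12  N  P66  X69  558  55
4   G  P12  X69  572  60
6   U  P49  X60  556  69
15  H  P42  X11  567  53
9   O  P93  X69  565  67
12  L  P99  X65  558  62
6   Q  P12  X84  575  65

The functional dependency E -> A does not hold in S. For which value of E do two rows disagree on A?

E=569: 1 row → A = 0 ✓
E=563: 1 row → A = 13 ✓
E=560: 1 row → A = 12 ✓
E=572: 2 rows → A takes values {6, 4} — violation
E=565: 2 rows → A = 9, 9 ✓
E=564: 1 row → A = 10 ✓
E=558: 2 rows → A = 12, 12 ✓
E=556: 1 row → A = 6 ✓
E=567: 1 row → A = 15 ✓
E=575: 1 row → A = 6 ✓
The only E value with inconsistent A is E=572.

572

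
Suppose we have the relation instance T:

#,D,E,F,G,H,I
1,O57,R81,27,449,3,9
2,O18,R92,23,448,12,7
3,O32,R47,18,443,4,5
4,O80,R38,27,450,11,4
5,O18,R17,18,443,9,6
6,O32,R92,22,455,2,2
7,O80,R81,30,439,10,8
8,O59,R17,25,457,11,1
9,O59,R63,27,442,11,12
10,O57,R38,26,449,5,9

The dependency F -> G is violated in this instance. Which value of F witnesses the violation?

F=27: rows 1, 4, 9 → G takes values {449, 450, 442} — violation
F=23: row 2 → G = 448 ✓
F=18: rows 3, 5 → G = 443, 443 ✓
F=22: row 6 → G = 455 ✓
F=30: row 7 → G = 439 ✓
F=25: row 8 → G = 457 ✓
F=26: row 10 → G = 449 ✓
The only F value with inconsistent G is F=27.

27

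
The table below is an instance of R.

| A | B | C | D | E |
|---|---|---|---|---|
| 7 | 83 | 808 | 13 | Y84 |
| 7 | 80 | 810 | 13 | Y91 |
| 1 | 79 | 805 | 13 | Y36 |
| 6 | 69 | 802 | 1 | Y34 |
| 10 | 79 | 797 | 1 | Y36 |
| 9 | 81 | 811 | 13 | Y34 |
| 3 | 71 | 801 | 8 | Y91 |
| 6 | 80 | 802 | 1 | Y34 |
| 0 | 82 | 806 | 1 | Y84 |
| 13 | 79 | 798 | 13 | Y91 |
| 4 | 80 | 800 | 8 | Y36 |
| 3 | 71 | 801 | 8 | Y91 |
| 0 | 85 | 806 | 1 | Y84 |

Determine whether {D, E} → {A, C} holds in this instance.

No

(D=13, E=Y84): 1 row → {A,C} = (7, 808) ✓
(D=13, E=Y91): 2 rows → {A,C} takes values {(7, 810), (13, 798)} — violation
(D=13, E=Y36): 1 row → {A,C} = (1, 805) ✓
(D=1, E=Y34): 2 rows → {A,C} = (6, 802), (6, 802) ✓
(D=1, E=Y36): 1 row → {A,C} = (10, 797) ✓
(D=13, E=Y34): 1 row → {A,C} = (9, 811) ✓
(D=8, E=Y91): 2 rows → {A,C} = (3, 801), (3, 801) ✓
(D=1, E=Y84): 2 rows → {A,C} = (0, 806), (0, 806) ✓
(D=8, E=Y36): 1 row → {A,C} = (4, 800) ✓
Two rows agree on {D, E} but differ on {A, C}, so {D, E} → {A, C} does not hold.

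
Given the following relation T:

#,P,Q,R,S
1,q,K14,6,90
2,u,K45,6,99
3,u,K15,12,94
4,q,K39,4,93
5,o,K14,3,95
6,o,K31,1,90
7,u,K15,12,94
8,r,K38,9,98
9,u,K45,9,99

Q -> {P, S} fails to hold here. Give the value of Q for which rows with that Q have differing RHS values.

Q=K14: rows 1, 5 → {P,S} takes values {(q, 90), (o, 95)} — violation
Q=K45: rows 2, 9 → {P,S} = (u, 99), (u, 99) ✓
Q=K15: rows 3, 7 → {P,S} = (u, 94), (u, 94) ✓
Q=K39: row 4 → {P,S} = (q, 93) ✓
Q=K31: row 6 → {P,S} = (o, 90) ✓
Q=K38: row 8 → {P,S} = (r, 98) ✓
The only Q value with inconsistent RHS is Q=K14.

K14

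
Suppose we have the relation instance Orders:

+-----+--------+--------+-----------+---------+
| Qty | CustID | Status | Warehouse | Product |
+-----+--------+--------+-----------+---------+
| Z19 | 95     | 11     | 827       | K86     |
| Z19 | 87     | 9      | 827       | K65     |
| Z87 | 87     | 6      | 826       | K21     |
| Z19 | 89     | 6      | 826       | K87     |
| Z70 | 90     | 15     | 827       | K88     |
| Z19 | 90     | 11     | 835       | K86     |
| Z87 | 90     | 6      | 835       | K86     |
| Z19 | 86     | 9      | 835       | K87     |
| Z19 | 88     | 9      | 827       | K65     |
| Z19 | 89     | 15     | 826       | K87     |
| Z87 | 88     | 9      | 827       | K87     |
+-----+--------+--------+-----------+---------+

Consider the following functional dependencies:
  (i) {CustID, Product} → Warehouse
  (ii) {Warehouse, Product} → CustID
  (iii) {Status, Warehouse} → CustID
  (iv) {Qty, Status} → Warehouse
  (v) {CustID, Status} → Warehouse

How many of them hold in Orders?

(i) {CustID, Product} → Warehouse: every LHS value maps to a single RHS value — holds.
(ii) {Warehouse, Product} → CustID: (Warehouse=827, Product=K65): 2 rows → CustID takes values {87, 88} — violation — fails.
(iii) {Status, Warehouse} → CustID: (Status=9, Warehouse=827): 3 rows → CustID takes values {87, 88} — violation; (Status=6, Warehouse=826): 2 rows → CustID takes values {87, 89} — violation — fails.
(iv) {Qty, Status} → Warehouse: (Qty=Z19, Status=11): 2 rows → Warehouse takes values {827, 835} — violation; (Qty=Z19, Status=9): 3 rows → Warehouse takes values {827, 835} — violation; (Qty=Z87, Status=6): 2 rows → Warehouse takes values {826, 835} — violation — fails.
(v) {CustID, Status} → Warehouse: every LHS value maps to a single RHS value — holds.
2 of the 5 dependencies hold.

2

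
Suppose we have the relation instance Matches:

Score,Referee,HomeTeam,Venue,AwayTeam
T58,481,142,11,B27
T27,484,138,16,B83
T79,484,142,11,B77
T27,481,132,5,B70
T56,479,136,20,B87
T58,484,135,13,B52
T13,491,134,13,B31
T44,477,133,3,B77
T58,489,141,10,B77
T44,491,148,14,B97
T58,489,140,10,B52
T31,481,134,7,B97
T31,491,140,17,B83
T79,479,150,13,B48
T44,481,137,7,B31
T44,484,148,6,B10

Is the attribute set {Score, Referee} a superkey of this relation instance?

No

Two distinct rows share (Score=T58, Referee=489), so {Score, Referee} does not determine every attribute — not a superkey.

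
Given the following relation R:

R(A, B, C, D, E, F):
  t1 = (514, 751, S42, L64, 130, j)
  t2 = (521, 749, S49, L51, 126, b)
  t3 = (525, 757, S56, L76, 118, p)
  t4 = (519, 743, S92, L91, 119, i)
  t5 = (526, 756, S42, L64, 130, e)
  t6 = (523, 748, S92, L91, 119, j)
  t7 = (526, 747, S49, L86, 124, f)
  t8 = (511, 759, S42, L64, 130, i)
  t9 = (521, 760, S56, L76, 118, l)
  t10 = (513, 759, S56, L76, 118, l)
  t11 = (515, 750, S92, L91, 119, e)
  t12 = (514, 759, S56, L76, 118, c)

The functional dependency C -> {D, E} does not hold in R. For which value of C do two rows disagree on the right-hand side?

C=S42: rows 1, 5, 8 → {D,E} = (L64, 130), (L64, 130), (L64, 130) ✓
C=S49: rows 2, 7 → {D,E} takes values {(L51, 126), (L86, 124)} — violation
C=S56: rows 3, 9, 10, 12 → {D,E} = (L76, 118), (L76, 118), (L76, 118), (L76, 118) ✓
C=S92: rows 4, 6, 11 → {D,E} = (L91, 119), (L91, 119), (L91, 119) ✓
The only C value with inconsistent RHS is C=S49.

S49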